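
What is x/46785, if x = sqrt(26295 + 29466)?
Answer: sqrt(55761)/46785 ≈ 0.0050473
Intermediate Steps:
x = sqrt(55761) ≈ 236.14
x/46785 = sqrt(55761)/46785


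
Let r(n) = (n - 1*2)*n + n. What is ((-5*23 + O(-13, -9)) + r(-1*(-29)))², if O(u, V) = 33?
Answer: 532900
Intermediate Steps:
r(n) = n + n*(-2 + n) (r(n) = (n - 2)*n + n = (-2 + n)*n + n = n*(-2 + n) + n = n + n*(-2 + n))
((-5*23 + O(-13, -9)) + r(-1*(-29)))² = ((-5*23 + 33) + (-1*(-29))*(-1 - 1*(-29)))² = ((-115 + 33) + 29*(-1 + 29))² = (-82 + 29*28)² = (-82 + 812)² = 730² = 532900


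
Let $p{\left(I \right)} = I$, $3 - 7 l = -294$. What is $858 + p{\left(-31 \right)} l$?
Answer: $- \frac{3201}{7} \approx -457.29$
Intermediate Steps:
$l = \frac{297}{7}$ ($l = \frac{3}{7} - -42 = \frac{3}{7} + 42 = \frac{297}{7} \approx 42.429$)
$858 + p{\left(-31 \right)} l = 858 - \frac{9207}{7} = - \frac{3201}{7}$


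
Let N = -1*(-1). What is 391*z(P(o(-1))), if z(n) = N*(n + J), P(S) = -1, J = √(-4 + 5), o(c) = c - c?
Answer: 0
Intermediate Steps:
o(c) = 0
N = 1
J = 1 (J = √1 = 1)
z(n) = 1 + n (z(n) = 1*(n + 1) = 1*(1 + n) = 1 + n)
391*z(P(o(-1))) = 391*(1 - 1) = 391*0 = 0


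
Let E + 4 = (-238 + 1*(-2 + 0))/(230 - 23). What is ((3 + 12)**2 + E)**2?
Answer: 230098561/4761 ≈ 48330.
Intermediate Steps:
E = -356/69 (E = -4 + (-238 + 1*(-2 + 0))/(230 - 23) = -4 + (-238 + 1*(-2))/207 = -4 + (-238 - 2)*(1/207) = -4 - 240*1/207 = -4 - 80/69 = -356/69 ≈ -5.1594)
((3 + 12)**2 + E)**2 = ((3 + 12)**2 - 356/69)**2 = (15**2 - 356/69)**2 = (225 - 356/69)**2 = (15169/69)**2 = 230098561/4761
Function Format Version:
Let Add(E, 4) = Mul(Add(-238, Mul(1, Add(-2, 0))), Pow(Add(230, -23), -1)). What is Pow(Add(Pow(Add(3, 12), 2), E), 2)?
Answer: Rational(230098561, 4761) ≈ 48330.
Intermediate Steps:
E = Rational(-356, 69) (E = Add(-4, Mul(Add(-238, Mul(1, Add(-2, 0))), Pow(Add(230, -23), -1))) = Add(-4, Mul(Add(-238, Mul(1, -2)), Pow(207, -1))) = Add(-4, Mul(Add(-238, -2), Rational(1, 207))) = Add(-4, Mul(-240, Rational(1, 207))) = Add(-4, Rational(-80, 69)) = Rational(-356, 69) ≈ -5.1594)
Pow(Add(Pow(Add(3, 12), 2), E), 2) = Pow(Add(Pow(Add(3, 12), 2), Rational(-356, 69)), 2) = Pow(Add(Pow(15, 2), Rational(-356, 69)), 2) = Pow(Add(225, Rational(-356, 69)), 2) = Pow(Rational(15169, 69), 2) = Rational(230098561, 4761)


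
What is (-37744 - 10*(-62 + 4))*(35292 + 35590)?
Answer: -2634258648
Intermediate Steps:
(-37744 - 10*(-62 + 4))*(35292 + 35590) = (-37744 - 10*(-58))*70882 = (-37744 + 580)*70882 = -37164*70882 = -2634258648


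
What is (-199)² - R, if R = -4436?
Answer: 44037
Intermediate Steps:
(-199)² - R = (-199)² - 1*(-4436) = 39601 + 4436 = 44037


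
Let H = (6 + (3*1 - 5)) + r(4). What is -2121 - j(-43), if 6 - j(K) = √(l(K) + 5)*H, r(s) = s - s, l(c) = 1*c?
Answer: -2127 + 4*I*√38 ≈ -2127.0 + 24.658*I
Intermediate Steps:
l(c) = c
r(s) = 0
H = 4 (H = (6 + (3*1 - 5)) + 0 = (6 + (3 - 5)) + 0 = (6 - 2) + 0 = 4 + 0 = 4)
j(K) = 6 - 4*√(5 + K) (j(K) = 6 - √(K + 5)*4 = 6 - √(5 + K)*4 = 6 - 4*√(5 + K))
-2121 - j(-43) = -2121 - (6 - 4*√(5 - 43)) = -2121 - (6 - 4*I*√38) = -2121 + (-6 + 4*I*√38) = -2127 + 4*I*√38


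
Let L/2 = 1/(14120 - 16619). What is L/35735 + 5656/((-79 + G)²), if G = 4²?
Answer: 3435991666/2411147655 ≈ 1.4250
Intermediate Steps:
G = 16
L = -2/2499 (L = 2/(14120 - 16619) = 2/(-2499) = 2*(-1/2499) = -2/2499 ≈ -0.00080032)
L/35735 + 5656/((-79 + G)²) = -2/2499/35735 + 5656/((-79 + 16)²) = -2/2499*1/35735 + 5656/((-63)²) = -2/89301765 + 5656/3969 = -2/89301765 + 5656*(1/3969) = -2/89301765 + 808/567 = 3435991666/2411147655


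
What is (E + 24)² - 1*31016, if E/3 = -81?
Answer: 16945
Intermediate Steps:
E = -243 (E = 3*(-81) = -243)
(E + 24)² - 1*31016 = (-243 + 24)² - 1*31016 = (-219)² - 31016 = 47961 - 31016 = 16945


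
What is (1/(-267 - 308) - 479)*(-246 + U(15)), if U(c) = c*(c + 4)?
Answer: -10741614/575 ≈ -18681.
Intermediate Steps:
U(c) = c*(4 + c)
(1/(-267 - 308) - 479)*(-246 + U(15)) = (1/(-267 - 308) - 479)*(-246 + 15*(4 + 15)) = (1/(-575) - 479)*(-246 + 15*19) = (-1/575 - 479)*(-246 + 285) = -275426/575*39 = -10741614/575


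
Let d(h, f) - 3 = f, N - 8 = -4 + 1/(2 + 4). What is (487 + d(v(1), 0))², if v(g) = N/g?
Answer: 240100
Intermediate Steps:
N = 25/6 (N = 8 + (-4 + 1/(2 + 4)) = 8 + (-4 + 1/6) = 8 + (-4 + ⅙) = 8 - 23/6 = 25/6 ≈ 4.1667)
v(g) = 25/(6*g)
d(h, f) = 3 + f
(487 + d(v(1), 0))² = (487 + (3 + 0))² = (487 + 3)² = 490² = 240100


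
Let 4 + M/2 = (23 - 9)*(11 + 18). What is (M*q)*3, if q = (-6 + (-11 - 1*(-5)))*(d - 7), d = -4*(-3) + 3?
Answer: -231552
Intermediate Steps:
d = 15 (d = 12 + 3 = 15)
q = -96 (q = (-6 + (-11 - 1*(-5)))*(15 - 7) = (-6 + (-11 + 5))*8 = (-6 - 6)*8 = -12*8 = -96)
M = 804 (M = -8 + 2*((23 - 9)*(11 + 18)) = -8 + 2*(14*29) = -8 + 2*406 = -8 + 812 = 804)
(M*q)*3 = (804*(-96))*3 = -77184*3 = -231552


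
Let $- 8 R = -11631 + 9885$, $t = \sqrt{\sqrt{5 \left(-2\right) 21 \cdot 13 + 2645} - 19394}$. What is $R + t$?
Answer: $\frac{873}{4} + \sqrt{-19394 + i \sqrt{85}} \approx 218.28 + 139.26 i$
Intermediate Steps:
$t = \sqrt{-19394 + i \sqrt{85}}$ ($t = \sqrt{\sqrt{\left(-10\right) 21 \cdot 13 + 2645} - 19394} = \sqrt{\sqrt{\left(-210\right) 13 + 2645} - 19394} = \sqrt{\sqrt{-2730 + 2645} - 19394} = \sqrt{\sqrt{-85} - 19394} = \sqrt{i \sqrt{85} - 19394} = \sqrt{-19394 + i \sqrt{85}} \approx 0.0331 + 139.26 i$)
$R = \frac{873}{4}$ ($R = - \frac{-11631 + 9885}{8} = \left(- \frac{1}{8}\right) \left(-1746\right) = \frac{873}{4} \approx 218.25$)
$R + t = \frac{873}{4} + \sqrt{-19394 + i \sqrt{85}}$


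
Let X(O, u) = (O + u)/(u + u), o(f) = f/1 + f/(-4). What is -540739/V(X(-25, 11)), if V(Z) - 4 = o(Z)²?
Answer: -1046870704/8185 ≈ -1.2790e+5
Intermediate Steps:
o(f) = 3*f/4 (o(f) = f*1 + f*(-¼) = f - f/4 = 3*f/4)
X(O, u) = (O + u)/(2*u) (X(O, u) = (O + u)/((2*u)) = (O + u)*(1/(2*u)) = (O + u)/(2*u))
V(Z) = 4 + 9*Z²/16 (V(Z) = 4 + (3*Z/4)² = 4 + 9*Z²/16)
-540739/V(X(-25, 11)) = -540739/(4 + 9*((½)*(-25 + 11)/11)²/16) = -540739/(4 + 9*((½)*(1/11)*(-14))²/16) = -540739/(4 + 9*(-7/11)²/16) = -540739/(4 + (9/16)*(49/121)) = -540739/(4 + 441/1936) = -540739/8185/1936 = -540739*1936/8185 = -1046870704/8185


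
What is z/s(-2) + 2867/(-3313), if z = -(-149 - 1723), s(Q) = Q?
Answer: -3103835/3313 ≈ -936.87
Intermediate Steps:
z = 1872 (z = -1*(-1872) = 1872)
z/s(-2) + 2867/(-3313) = 1872/(-2) + 2867/(-3313) = 1872*(-1/2) + 2867*(-1/3313) = -936 - 2867/3313 = -3103835/3313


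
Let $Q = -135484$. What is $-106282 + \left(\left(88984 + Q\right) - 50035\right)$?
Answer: $-202817$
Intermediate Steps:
$-106282 + \left(\left(88984 + Q\right) - 50035\right) = -106282 + \left(\left(88984 - 135484\right) - 50035\right) = -106282 - 96535 = -202817$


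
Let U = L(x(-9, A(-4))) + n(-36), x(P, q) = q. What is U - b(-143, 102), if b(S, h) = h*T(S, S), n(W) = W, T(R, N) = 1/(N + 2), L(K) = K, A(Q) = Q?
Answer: -1846/47 ≈ -39.277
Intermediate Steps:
T(R, N) = 1/(2 + N)
b(S, h) = h/(2 + S)
U = -40 (U = -4 - 36 = -40)
U - b(-143, 102) = -40 - 102/(2 - 143) = -40 - 102/(-141) = -40 - 102*(-1)/141 = -40 - 1*(-34/47) = -40 + 34/47 = -1846/47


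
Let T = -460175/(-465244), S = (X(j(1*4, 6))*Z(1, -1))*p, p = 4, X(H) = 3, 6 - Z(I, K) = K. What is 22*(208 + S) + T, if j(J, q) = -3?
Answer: 2989187631/465244 ≈ 6425.0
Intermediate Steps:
Z(I, K) = 6 - K
S = 84 (S = (3*(6 - 1*(-1)))*4 = (3*(6 + 1))*4 = (3*7)*4 = 21*4 = 84)
T = 460175/465244 (T = -460175*(-1/465244) = 460175/465244 ≈ 0.98910)
22*(208 + S) + T = 22*(208 + 84) + 460175/465244 = 22*292 + 460175/465244 = 6424 + 460175/465244 = 2989187631/465244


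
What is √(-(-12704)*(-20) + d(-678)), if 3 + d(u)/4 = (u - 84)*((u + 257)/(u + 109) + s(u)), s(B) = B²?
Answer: 2*I*√113427495467629/569 ≈ 37435.0*I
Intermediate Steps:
d(u) = -12 + 4*(-84 + u)*(u² + (257 + u)/(109 + u)) (d(u) = -12 + 4*((u - 84)*((u + 257)/(u + 109) + u²)) = -12 + 4*((-84 + u)*((257 + u)/(109 + u) + u²)) = -12 + 4*((-84 + u)*(u² + (257 + u)/(109 + u))) = -12 + 4*(-84 + u)*(u² + (257 + u)/(109 + u)))
√(-(-12704)*(-20) + d(-678)) = √(-(-12704)*(-20) + 4*(-21915 + (-678)⁴ - 9155*(-678)² + 25*(-678)³ + 170*(-678))/(109 - 678)) = √(-794*320 + 4*(-21915 + 211309379856 - 9155*459684 + 25*(-311665752) - 115260)/(-569)) = √(-254080 + 4*(-1/569)*(-21915 + 211309379856 - 4208407020 - 7791643800 - 115260)) = √(-254080 + 4*(-1/569)*199309191861) = √(-254080 - 797236767444/569) = √(-797381338964/569) = 2*I*√113427495467629/569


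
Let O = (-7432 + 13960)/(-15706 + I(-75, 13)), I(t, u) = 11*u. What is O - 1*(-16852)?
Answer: 262261148/15563 ≈ 16852.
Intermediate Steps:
O = -6528/15563 (O = (-7432 + 13960)/(-15706 + 11*13) = 6528/(-15706 + 143) = 6528/(-15563) = 6528*(-1/15563) = -6528/15563 ≈ -0.41946)
O - 1*(-16852) = -6528/15563 - 1*(-16852) = -6528/15563 + 16852 = 262261148/15563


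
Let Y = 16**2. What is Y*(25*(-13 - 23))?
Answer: -230400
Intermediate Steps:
Y = 256
Y*(25*(-13 - 23)) = 256*(25*(-13 - 23)) = 256*(25*(-36)) = 256*(-900) = -230400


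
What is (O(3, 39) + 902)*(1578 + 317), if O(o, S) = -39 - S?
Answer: 1561480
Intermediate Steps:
(O(3, 39) + 902)*(1578 + 317) = ((-39 - 1*39) + 902)*(1578 + 317) = ((-39 - 39) + 902)*1895 = (-78 + 902)*1895 = 824*1895 = 1561480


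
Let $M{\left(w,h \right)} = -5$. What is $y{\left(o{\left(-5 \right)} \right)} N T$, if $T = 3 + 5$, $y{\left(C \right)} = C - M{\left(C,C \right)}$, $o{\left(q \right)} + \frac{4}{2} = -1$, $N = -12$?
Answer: $-192$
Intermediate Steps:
$o{\left(q \right)} = -3$ ($o{\left(q \right)} = -2 - 1 = -3$)
$y{\left(C \right)} = 5 + C$ ($y{\left(C \right)} = C - -5 = C + 5 = 5 + C$)
$T = 8$
$y{\left(o{\left(-5 \right)} \right)} N T = \left(5 - 3\right) \left(-12\right) 8 = 2 \left(-12\right) 8 = \left(-24\right) 8 = -192$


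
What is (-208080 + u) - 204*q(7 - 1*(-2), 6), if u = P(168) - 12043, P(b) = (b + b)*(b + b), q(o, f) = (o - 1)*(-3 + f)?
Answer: -112123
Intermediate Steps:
q(o, f) = (-1 + o)*(-3 + f)
P(b) = 4*b² (P(b) = (2*b)*(2*b) = 4*b²)
u = 100853 (u = 4*168² - 12043 = 4*28224 - 12043 = 112896 - 12043 = 100853)
(-208080 + u) - 204*q(7 - 1*(-2), 6) = (-208080 + 100853) - 204*(3 - 1*6 - 3*(7 - 1*(-2)) + 6*(7 - 1*(-2))) = -107227 - 204*(3 - 6 - 3*(7 + 2) + 6*(7 + 2)) = -107227 - 204*(3 - 6 - 3*9 + 6*9) = -107227 - 204*(3 - 6 - 27 + 54) = -107227 - 204*24 = -107227 - 4896 = -112123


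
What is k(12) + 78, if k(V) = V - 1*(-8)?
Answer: 98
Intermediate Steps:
k(V) = 8 + V (k(V) = V + 8 = 8 + V)
k(12) + 78 = (8 + 12) + 78 = 20 + 78 = 98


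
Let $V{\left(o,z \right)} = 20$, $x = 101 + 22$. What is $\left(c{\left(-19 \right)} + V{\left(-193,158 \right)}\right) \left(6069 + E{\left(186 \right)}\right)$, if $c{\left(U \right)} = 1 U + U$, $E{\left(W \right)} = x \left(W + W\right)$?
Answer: $-932850$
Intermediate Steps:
$x = 123$
$E{\left(W \right)} = 246 W$ ($E{\left(W \right)} = 123 \left(W + W\right) = 123 \cdot 2 W = 246 W$)
$c{\left(U \right)} = 2 U$ ($c{\left(U \right)} = U + U = 2 U$)
$\left(c{\left(-19 \right)} + V{\left(-193,158 \right)}\right) \left(6069 + E{\left(186 \right)}\right) = \left(2 \left(-19\right) + 20\right) \left(6069 + 246 \cdot 186\right) = \left(-38 + 20\right) \left(6069 + 45756\right) = \left(-18\right) 51825 = -932850$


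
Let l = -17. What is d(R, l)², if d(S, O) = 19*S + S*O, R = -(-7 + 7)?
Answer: 0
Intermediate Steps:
R = 0 (R = -1*0 = 0)
d(S, O) = 19*S + O*S
d(R, l)² = (0*(19 - 17))² = (0*2)² = 0² = 0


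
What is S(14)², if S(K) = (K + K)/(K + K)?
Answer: 1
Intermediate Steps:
S(K) = 1 (S(K) = (2*K)/((2*K)) = (2*K)*(1/(2*K)) = 1)
S(14)² = 1² = 1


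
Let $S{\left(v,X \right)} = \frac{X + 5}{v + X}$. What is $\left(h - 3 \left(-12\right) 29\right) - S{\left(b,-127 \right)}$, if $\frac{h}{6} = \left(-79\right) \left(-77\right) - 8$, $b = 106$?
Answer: $\frac{787252}{21} \approx 37488.0$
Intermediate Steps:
$S{\left(v,X \right)} = \frac{5 + X}{X + v}$
$h = 36450$ ($h = 6 \left(\left(-79\right) \left(-77\right) - 8\right) = 6 \left(6083 - 8\right) = 6 \cdot 6075 = 36450$)
$\left(h - 3 \left(-12\right) 29\right) - S{\left(b,-127 \right)} = \left(36450 - 3 \left(-12\right) 29\right) - \frac{5 - 127}{-127 + 106} = \left(36450 - \left(-36\right) 29\right) - \frac{1}{-21} \left(-122\right) = \left(36450 - -1044\right) - \left(- \frac{1}{21}\right) \left(-122\right) = \left(36450 + 1044\right) - \frac{122}{21} = 37494 - \frac{122}{21} = \frac{787252}{21}$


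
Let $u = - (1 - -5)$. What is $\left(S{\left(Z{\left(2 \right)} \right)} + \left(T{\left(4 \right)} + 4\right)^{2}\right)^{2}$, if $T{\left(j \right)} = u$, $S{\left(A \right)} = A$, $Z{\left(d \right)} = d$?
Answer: $36$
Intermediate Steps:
$u = -6$ ($u = - (1 + 5) = \left(-1\right) 6 = -6$)
$T{\left(j \right)} = -6$
$\left(S{\left(Z{\left(2 \right)} \right)} + \left(T{\left(4 \right)} + 4\right)^{2}\right)^{2} = \left(2 + \left(-6 + 4\right)^{2}\right)^{2} = \left(2 + \left(-2\right)^{2}\right)^{2} = \left(2 + 4\right)^{2} = 6^{2} = 36$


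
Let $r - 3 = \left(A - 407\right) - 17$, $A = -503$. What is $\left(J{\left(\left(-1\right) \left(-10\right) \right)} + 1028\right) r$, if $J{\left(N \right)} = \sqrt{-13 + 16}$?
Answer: $-949872 - 924 \sqrt{3} \approx -9.5147 \cdot 10^{5}$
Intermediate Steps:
$r = -924$ ($r = 3 - 927 = -924$)
$J{\left(N \right)} = \sqrt{3}$
$\left(J{\left(\left(-1\right) \left(-10\right) \right)} + 1028\right) r = \left(\sqrt{3} + 1028\right) \left(-924\right) = \left(1028 + \sqrt{3}\right) \left(-924\right) = -949872 - 924 \sqrt{3}$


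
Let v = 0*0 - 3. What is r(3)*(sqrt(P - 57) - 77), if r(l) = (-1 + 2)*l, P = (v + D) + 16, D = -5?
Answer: -231 + 21*I ≈ -231.0 + 21.0*I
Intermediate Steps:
v = -3 (v = 0 - 3 = -3)
P = 8 (P = (-3 - 5) + 16 = -8 + 16 = 8)
r(l) = l (r(l) = 1*l = l)
r(3)*(sqrt(P - 57) - 77) = 3*(sqrt(8 - 57) - 77) = 3*(sqrt(-49) - 77) = 3*(7*I - 77) = 3*(-77 + 7*I) = -231 + 21*I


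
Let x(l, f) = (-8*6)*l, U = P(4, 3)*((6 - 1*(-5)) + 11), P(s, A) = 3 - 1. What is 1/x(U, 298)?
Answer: -1/2112 ≈ -0.00047348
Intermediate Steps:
P(s, A) = 2
U = 44 (U = 2*((6 - 1*(-5)) + 11) = 2*((6 + 5) + 11) = 2*(11 + 11) = 2*22 = 44)
x(l, f) = -48*l
1/x(U, 298) = 1/(-48*44) = 1/(-2112) = -1/2112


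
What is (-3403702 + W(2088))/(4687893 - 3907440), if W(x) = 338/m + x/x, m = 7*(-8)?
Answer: -95303797/21852684 ≈ -4.3612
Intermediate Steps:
m = -56
W(x) = -141/28 (W(x) = 338/(-56) + x/x = 338*(-1/56) + 1 = -169/28 + 1 = -141/28)
(-3403702 + W(2088))/(4687893 - 3907440) = (-3403702 - 141/28)/(4687893 - 3907440) = -95303797/28/780453 = -95303797/28*1/780453 = -95303797/21852684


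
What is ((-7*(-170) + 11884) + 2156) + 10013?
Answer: 25243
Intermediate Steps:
((-7*(-170) + 11884) + 2156) + 10013 = ((1190 + 11884) + 2156) + 10013 = (13074 + 2156) + 10013 = 15230 + 10013 = 25243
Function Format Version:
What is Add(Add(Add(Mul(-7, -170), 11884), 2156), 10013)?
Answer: 25243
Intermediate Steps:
Add(Add(Add(Mul(-7, -170), 11884), 2156), 10013) = Add(Add(Add(1190, 11884), 2156), 10013) = Add(Add(13074, 2156), 10013) = Add(15230, 10013) = 25243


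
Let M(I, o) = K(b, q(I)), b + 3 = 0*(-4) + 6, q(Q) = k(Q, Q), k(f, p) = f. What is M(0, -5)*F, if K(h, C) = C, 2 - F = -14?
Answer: 0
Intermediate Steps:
F = 16 (F = 2 - 1*(-14) = 2 + 14 = 16)
q(Q) = Q
b = 3 (b = -3 + (0*(-4) + 6) = -3 + (0 + 6) = -3 + 6 = 3)
M(I, o) = I
M(0, -5)*F = 0*16 = 0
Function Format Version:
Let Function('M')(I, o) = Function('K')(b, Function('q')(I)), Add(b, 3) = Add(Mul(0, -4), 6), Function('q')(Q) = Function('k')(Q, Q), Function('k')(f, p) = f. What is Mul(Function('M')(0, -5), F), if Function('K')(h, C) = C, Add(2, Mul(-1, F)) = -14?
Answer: 0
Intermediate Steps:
F = 16 (F = Add(2, Mul(-1, -14)) = Add(2, 14) = 16)
Function('q')(Q) = Q
b = 3 (b = Add(-3, Add(Mul(0, -4), 6)) = Add(-3, Add(0, 6)) = Add(-3, 6) = 3)
Function('M')(I, o) = I
Mul(Function('M')(0, -5), F) = Mul(0, 16) = 0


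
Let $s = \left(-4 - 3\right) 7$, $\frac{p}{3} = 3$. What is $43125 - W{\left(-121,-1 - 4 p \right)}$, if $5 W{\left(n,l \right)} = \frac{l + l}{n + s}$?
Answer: $\frac{18328088}{425} \approx 43125.0$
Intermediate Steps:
$p = 9$ ($p = 3 \cdot 3 = 9$)
$s = -49$ ($s = \left(-7\right) 7 = -49$)
$W{\left(n,l \right)} = \frac{2 l}{5 \left(-49 + n\right)}$ ($W{\left(n,l \right)} = \frac{\left(l + l\right) \frac{1}{n - 49}}{5} = \frac{2 l \frac{1}{-49 + n}}{5} = \frac{2 l}{5 \left(-49 + n\right)}$)
$43125 - W{\left(-121,-1 - 4 p \right)} = 43125 - \frac{2 \left(-1 - 36\right)}{5 \left(-49 - 121\right)} = 43125 - \frac{2 \left(-1 - 36\right)}{5 \left(-170\right)} = 43125 - \frac{2}{5} \left(-37\right) \left(- \frac{1}{170}\right) = 43125 - \frac{37}{425} = \frac{18328088}{425}$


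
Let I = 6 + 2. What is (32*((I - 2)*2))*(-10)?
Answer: -3840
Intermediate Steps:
I = 8
(32*((I - 2)*2))*(-10) = (32*((8 - 2)*2))*(-10) = (32*(6*2))*(-10) = (32*12)*(-10) = 384*(-10) = -3840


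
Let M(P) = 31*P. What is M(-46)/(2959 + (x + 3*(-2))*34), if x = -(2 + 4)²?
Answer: -1426/1531 ≈ -0.93142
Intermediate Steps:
x = -36 (x = -1*6² = -1*36 = -36)
M(-46)/(2959 + (x + 3*(-2))*34) = (31*(-46))/(2959 + (-36 + 3*(-2))*34) = -1426/(2959 + (-36 - 6)*34) = -1426/(2959 - 42*34) = -1426/(2959 - 1428) = -1426/1531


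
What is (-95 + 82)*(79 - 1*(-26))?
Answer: -1365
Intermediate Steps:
(-95 + 82)*(79 - 1*(-26)) = -13*(79 + 26) = -13*105 = -1365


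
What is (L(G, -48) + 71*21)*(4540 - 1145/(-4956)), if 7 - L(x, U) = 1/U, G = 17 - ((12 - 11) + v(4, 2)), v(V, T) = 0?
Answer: 1617962088425/237888 ≈ 6.8014e+6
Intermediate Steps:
G = 16 (G = 17 - ((12 - 11) + 0) = 17 - (1 + 0) = 17 - 1*1 = 17 - 1 = 16)
L(x, U) = 7 - 1/U
(L(G, -48) + 71*21)*(4540 - 1145/(-4956)) = ((7 - 1/(-48)) + 71*21)*(4540 - 1145/(-4956)) = ((7 - 1*(-1/48)) + 1491)*(4540 - 1145*(-1/4956)) = ((7 + 1/48) + 1491)*(4540 + 1145/4956) = (337/48 + 1491)*(22501385/4956) = (71905/48)*(22501385/4956) = 1617962088425/237888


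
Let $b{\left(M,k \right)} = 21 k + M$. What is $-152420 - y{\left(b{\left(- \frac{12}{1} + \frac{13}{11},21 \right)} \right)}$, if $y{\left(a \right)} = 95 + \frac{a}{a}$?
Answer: $-152516$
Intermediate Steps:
$b{\left(M,k \right)} = M + 21 k$
$y{\left(a \right)} = 96$ ($y{\left(a \right)} = 95 + 1 = 96$)
$-152420 - y{\left(b{\left(- \frac{12}{1} + \frac{13}{11},21 \right)} \right)} = -152420 - 96 = -152516$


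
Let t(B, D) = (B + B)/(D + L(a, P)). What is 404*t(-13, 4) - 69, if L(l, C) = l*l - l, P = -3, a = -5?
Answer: -6425/17 ≈ -377.94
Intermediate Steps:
L(l, C) = l² - l
t(B, D) = 2*B/(30 + D) (t(B, D) = (B + B)/(D - 5*(-1 - 5)) = (2*B)/(D - 5*(-6)) = (2*B)/(D + 30) = (2*B)/(30 + D) = 2*B/(30 + D))
404*t(-13, 4) - 69 = 404*(2*(-13)/(30 + 4)) - 69 = 404*(2*(-13)/34) - 69 = 404*(2*(-13)*(1/34)) - 69 = 404*(-13/17) - 69 = -5252/17 - 69 = -6425/17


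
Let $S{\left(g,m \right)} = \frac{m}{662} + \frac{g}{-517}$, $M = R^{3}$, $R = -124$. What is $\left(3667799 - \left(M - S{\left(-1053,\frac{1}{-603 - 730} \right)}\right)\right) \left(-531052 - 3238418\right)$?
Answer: $- \frac{4793238700071209148645}{228112291} \approx -2.1013 \cdot 10^{13}$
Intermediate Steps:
$M = -1906624$ ($M = \left(-124\right)^{3} = -1906624$)
$S{\left(g,m \right)} = - \frac{g}{517} + \frac{m}{662}$ ($S{\left(g,m \right)} = m \frac{1}{662} + g \left(- \frac{1}{517}\right) = \frac{m}{662} - \frac{g}{517} = - \frac{g}{517} + \frac{m}{662}$)
$\left(3667799 - \left(M - S{\left(-1053,\frac{1}{-603 - 730} \right)}\right)\right) \left(-531052 - 3238418\right) = \left(3667799 + \left(\left(\left(- \frac{1}{517}\right) \left(-1053\right) + \frac{1}{662 \left(-603 - 730\right)}\right) - -1906624\right)\right) \left(-531052 - 3238418\right) = \left(3667799 + \left(\left(\frac{1053}{517} + \frac{1}{662 \left(-1333\right)}\right) + 1906624\right)\right) \left(-3769470\right) = \left(3667799 + \left(\left(\frac{1053}{517} + \frac{1}{662} \left(- \frac{1}{1333}\right)\right) + 1906624\right)\right) \left(-3769470\right) = \left(3667799 + \left(\left(\frac{1053}{517} - \frac{1}{882446}\right) + 1906624\right)\right) \left(-3769470\right) = \left(3667799 + \left(\frac{929215121}{456224582} + 1906624\right)\right) \left(-3769470\right) = \left(3667799 + \frac{869849666646289}{456224582}\right) \left(-3769470\right) = \frac{2543189732281307}{456224582} \left(-3769470\right) = - \frac{4793238700071209148645}{228112291}$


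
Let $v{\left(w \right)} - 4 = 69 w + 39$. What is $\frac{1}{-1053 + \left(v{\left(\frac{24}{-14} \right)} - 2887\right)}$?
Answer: $- \frac{7}{28107} \approx -0.00024905$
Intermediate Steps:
$v{\left(w \right)} = 43 + 69 w$ ($v{\left(w \right)} = 4 + \left(69 w + 39\right) = 4 + \left(39 + 69 w\right) = 43 + 69 w$)
$\frac{1}{-1053 + \left(v{\left(\frac{24}{-14} \right)} - 2887\right)} = \frac{1}{-1053 - \left(2844 - \frac{1656}{-14}\right)} = \frac{1}{-1053 - \left(2844 - 1656 \left(- \frac{1}{14}\right)\right)} = \frac{1}{-1053 + \left(\left(43 + 69 \left(- \frac{12}{7}\right)\right) - 2887\right)} = \frac{1}{-1053 + \left(\left(43 - \frac{828}{7}\right) - 2887\right)} = \frac{1}{-1053 - \frac{20736}{7}} = \frac{1}{- \frac{28107}{7}} = - \frac{7}{28107}$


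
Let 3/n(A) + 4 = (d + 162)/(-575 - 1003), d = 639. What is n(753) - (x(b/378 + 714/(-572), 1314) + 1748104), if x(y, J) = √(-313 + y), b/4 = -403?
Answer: -4144756162/2371 - I*√103404647346/18018 ≈ -1.7481e+6 - 17.847*I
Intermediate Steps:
b = -1612 (b = 4*(-403) = -1612)
n(A) = -1578/2371 (n(A) = 3/(-4 + (639 + 162)/(-575 - 1003)) = 3/(-4 + 801/(-1578)) = 3/(-4 + 801*(-1/1578)) = 3/(-4 - 267/526) = 3/(-2371/526) = 3*(-526/2371) = -1578/2371)
n(753) - (x(b/378 + 714/(-572), 1314) + 1748104) = -1578/2371 - (√(-313 + (-1612/378 + 714/(-572))) + 1748104) = -1578/2371 - (√(-313 + (-1612*1/378 + 714*(-1/572))) + 1748104) = -1578/2371 - (√(-313 + (-806/189 - 357/286)) + 1748104) = -1578/2371 - (√(-313 - 297989/54054) + 1748104) = -1578/2371 - (√(-17216891/54054) + 1748104) = -1578/2371 - (I*√103404647346/18018 + 1748104) = -1578/2371 - (1748104 + I*√103404647346/18018) = -1578/2371 + (-1748104 - I*√103404647346/18018) = -4144756162/2371 - I*√103404647346/18018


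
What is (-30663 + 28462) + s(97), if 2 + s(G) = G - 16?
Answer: -2122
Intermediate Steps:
s(G) = -18 + G (s(G) = -2 + (G - 16) = -2 + (-16 + G) = -18 + G)
(-30663 + 28462) + s(97) = (-30663 + 28462) + (-18 + 97) = -2201 + 79 = -2122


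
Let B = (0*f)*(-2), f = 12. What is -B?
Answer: 0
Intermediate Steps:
B = 0 (B = (0*12)*(-2) = 0*(-2) = 0)
-B = -1*0 = 0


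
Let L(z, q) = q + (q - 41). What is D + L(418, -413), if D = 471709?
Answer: 470842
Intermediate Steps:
L(z, q) = -41 + 2*q (L(z, q) = q + (-41 + q) = -41 + 2*q)
D + L(418, -413) = 471709 + (-41 + 2*(-413)) = 471709 + (-41 - 826) = 471709 - 867 = 470842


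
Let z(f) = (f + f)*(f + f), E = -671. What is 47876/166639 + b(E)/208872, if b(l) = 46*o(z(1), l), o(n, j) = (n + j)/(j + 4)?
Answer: 5003810633/17403110604 ≈ 0.28752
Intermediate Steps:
z(f) = 4*f² (z(f) = (2*f)*(2*f) = 4*f²)
o(n, j) = (j + n)/(4 + j)
b(l) = 46 (b(l) = 46*((l + 4*1²)/(4 + l)) = 46*((l + 4*1)/(4 + l)) = 46*((l + 4)/(4 + l)) = 46*((4 + l)/(4 + l)) = 46*1 = 46)
47876/166639 + b(E)/208872 = 47876/166639 + 46/208872 = 47876*(1/166639) + 46*(1/208872) = 47876/166639 + 23/104436 = 5003810633/17403110604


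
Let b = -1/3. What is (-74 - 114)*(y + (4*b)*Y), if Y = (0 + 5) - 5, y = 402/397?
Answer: -75576/397 ≈ -190.37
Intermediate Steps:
y = 402/397 (y = 402*(1/397) = 402/397 ≈ 1.0126)
b = -⅓ (b = -1*⅓ = -⅓ ≈ -0.33333)
Y = 0 (Y = 5 - 5 = 0)
(-74 - 114)*(y + (4*b)*Y) = (-74 - 114)*(402/397 + (4*(-⅓))*0) = -188*(402/397 - 4/3*0) = -188*(402/397 + 0) = -188*402/397 = -75576/397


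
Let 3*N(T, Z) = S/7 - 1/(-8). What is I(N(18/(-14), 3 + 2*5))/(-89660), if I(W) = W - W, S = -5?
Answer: 0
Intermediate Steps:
N(T, Z) = -11/56 (N(T, Z) = (-5/7 - 1/(-8))/3 = (-5*⅐ - 1*(-⅛))/3 = (-5/7 + ⅛)/3 = (⅓)*(-33/56) = -11/56)
I(W) = 0
I(N(18/(-14), 3 + 2*5))/(-89660) = 0/(-89660) = 0*(-1/89660) = 0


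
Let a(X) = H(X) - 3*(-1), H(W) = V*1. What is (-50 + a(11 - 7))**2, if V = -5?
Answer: 2704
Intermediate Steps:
H(W) = -5 (H(W) = -5*1 = -5)
a(X) = -2 (a(X) = -5 - 3*(-1) = -5 + 3 = -2)
(-50 + a(11 - 7))**2 = (-50 - 2)**2 = (-52)**2 = 2704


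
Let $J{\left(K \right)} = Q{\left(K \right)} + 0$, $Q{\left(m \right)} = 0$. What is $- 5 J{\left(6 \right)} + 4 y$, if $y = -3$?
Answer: $-12$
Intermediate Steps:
$J{\left(K \right)} = 0$ ($J{\left(K \right)} = 0 + 0 = 0$)
$- 5 J{\left(6 \right)} + 4 y = \left(-5\right) 0 + 4 \left(-3\right) = 0 - 12 = -12$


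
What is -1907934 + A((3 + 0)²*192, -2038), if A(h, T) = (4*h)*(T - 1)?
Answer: -16001502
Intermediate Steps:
A(h, T) = 4*h*(-1 + T) (A(h, T) = (4*h)*(-1 + T) = 4*h*(-1 + T))
-1907934 + A((3 + 0)²*192, -2038) = -1907934 + 4*((3 + 0)²*192)*(-1 - 2038) = -1907934 + 4*(3²*192)*(-2039) = -1907934 + 4*(9*192)*(-2039) = -1907934 + 4*1728*(-2039) = -1907934 - 14093568 = -16001502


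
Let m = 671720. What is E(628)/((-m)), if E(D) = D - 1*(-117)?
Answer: -149/134344 ≈ -0.0011091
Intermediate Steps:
E(D) = 117 + D (E(D) = D + 117 = 117 + D)
E(628)/((-m)) = (117 + 628)/((-1*671720)) = 745/(-671720) = 745*(-1/671720) = -149/134344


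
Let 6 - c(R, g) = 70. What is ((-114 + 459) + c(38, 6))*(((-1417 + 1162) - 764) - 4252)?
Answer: -1481151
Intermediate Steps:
c(R, g) = -64 (c(R, g) = 6 - 1*70 = 6 - 70 = -64)
((-114 + 459) + c(38, 6))*(((-1417 + 1162) - 764) - 4252) = ((-114 + 459) - 64)*(((-1417 + 1162) - 764) - 4252) = (345 - 64)*((-255 - 764) - 4252) = 281*(-1019 - 4252) = 281*(-5271) = -1481151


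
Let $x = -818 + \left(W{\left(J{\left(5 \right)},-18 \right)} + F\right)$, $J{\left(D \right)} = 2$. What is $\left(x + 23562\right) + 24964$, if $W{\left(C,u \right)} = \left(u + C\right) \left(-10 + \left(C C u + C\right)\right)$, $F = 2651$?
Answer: $51639$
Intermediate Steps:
$W{\left(C,u \right)} = \left(C + u\right) \left(-10 + C + u C^{2}\right)$ ($W{\left(C,u \right)} = \left(C + u\right) \left(-10 + \left(C^{2} u + C\right)\right) = \left(C + u\right) \left(-10 + \left(u C^{2} + C\right)\right) = \left(C + u\right) \left(-10 + \left(C + u C^{2}\right)\right) = \left(C + u\right) \left(-10 + C + u C^{2}\right)$)
$x = 3113$ ($x = -818 + \left(\left(2^{2} - 20 - -180 + 2 \left(-18\right) - 18 \cdot 2^{3} + 2^{2} \left(-18\right)^{2}\right) + 2651\right) = -818 + \left(\left(4 - 20 + 180 - 36 - 144 + 4 \cdot 324\right) + 2651\right) = -818 + \left(\left(4 - 20 + 180 - 36 - 144 + 1296\right) + 2651\right) = -818 + \left(1280 + 2651\right) = -818 + 3931 = 3113$)
$\left(x + 23562\right) + 24964 = \left(3113 + 23562\right) + 24964 = 26675 + 24964 = 51639$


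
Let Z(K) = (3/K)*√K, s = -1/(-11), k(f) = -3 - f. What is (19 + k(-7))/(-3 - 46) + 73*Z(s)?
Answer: -23/49 + 219*√11 ≈ 725.87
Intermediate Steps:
s = 1/11 (s = -1*(-1/11) = 1/11 ≈ 0.090909)
Z(K) = 3/√K
(19 + k(-7))/(-3 - 46) + 73*Z(s) = (19 + (-3 - 1*(-7)))/(-3 - 46) + 73*(3/11^(-½)) = (19 + (-3 + 7))/(-49) + 73*(3*√11) = (19 + 4)*(-1/49) + 219*√11 = 23*(-1/49) + 219*√11 = -23/49 + 219*√11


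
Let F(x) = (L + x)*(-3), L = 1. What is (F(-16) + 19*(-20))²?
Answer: 112225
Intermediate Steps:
F(x) = -3 - 3*x (F(x) = (1 + x)*(-3) = -3 - 3*x)
(F(-16) + 19*(-20))² = ((-3 - 3*(-16)) + 19*(-20))² = ((-3 + 48) - 380)² = (45 - 380)² = (-335)² = 112225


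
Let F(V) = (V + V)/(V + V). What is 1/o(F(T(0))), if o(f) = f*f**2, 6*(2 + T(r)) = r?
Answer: 1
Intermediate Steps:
T(r) = -2 + r/6
F(V) = 1 (F(V) = (2*V)/((2*V)) = (2*V)*(1/(2*V)) = 1)
o(f) = f**3
1/o(F(T(0))) = 1/(1**3) = 1/1 = 1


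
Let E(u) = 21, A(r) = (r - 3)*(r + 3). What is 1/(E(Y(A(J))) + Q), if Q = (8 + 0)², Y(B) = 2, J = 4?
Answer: 1/85 ≈ 0.011765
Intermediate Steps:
A(r) = (-3 + r)*(3 + r)
Q = 64 (Q = 8² = 64)
1/(E(Y(A(J))) + Q) = 1/(21 + 64) = 1/85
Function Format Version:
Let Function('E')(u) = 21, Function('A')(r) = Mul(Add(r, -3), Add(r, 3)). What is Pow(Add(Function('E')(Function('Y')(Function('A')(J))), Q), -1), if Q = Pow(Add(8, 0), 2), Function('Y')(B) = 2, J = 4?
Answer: Rational(1, 85) ≈ 0.011765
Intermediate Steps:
Function('A')(r) = Mul(Add(-3, r), Add(3, r))
Q = 64 (Q = Pow(8, 2) = 64)
Pow(Add(Function('E')(Function('Y')(Function('A')(J))), Q), -1) = Pow(Add(21, 64), -1) = Pow(85, -1) = Rational(1, 85)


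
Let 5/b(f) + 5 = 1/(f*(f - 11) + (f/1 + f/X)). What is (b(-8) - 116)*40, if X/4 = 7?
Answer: -23507920/5023 ≈ -4680.1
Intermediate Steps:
X = 28 (X = 4*7 = 28)
b(f) = 5/(-5 + 1/(29*f/28 + f*(-11 + f))) (b(f) = 5/(-5 + 1/(f*(f - 11) + (f/1 + f/28))) = 5/(-5 + 1/(f*(-11 + f) + (f*1 + f*(1/28)))) = 5/(-5 + 1/(f*(-11 + f) + (f + f/28))) = 5/(-5 + 1/(f*(-11 + f) + 29*f/28)) = 5/(-5 + 1/(29*f/28 + f*(-11 + f))))
(b(-8) - 116)*40 = (5*(-8)*(-279 + 28*(-8))/(28 - 140*(-8)² + 1395*(-8)) - 116)*40 = (5*(-8)*(-279 - 224)/(28 - 140*64 - 11160) - 116)*40 = (5*(-8)*(-503)/(28 - 8960 - 11160) - 116)*40 = (5*(-8)*(-503)/(-20092) - 116)*40 = (5*(-8)*(-1/20092)*(-503) - 116)*40 = (-5030/5023 - 116)*40 = -587698/5023*40 = -23507920/5023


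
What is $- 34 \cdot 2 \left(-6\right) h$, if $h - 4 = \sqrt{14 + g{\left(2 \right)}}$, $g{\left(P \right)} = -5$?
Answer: $2856$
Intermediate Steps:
$h = 7$ ($h = 4 + \sqrt{14 - 5} = 4 + \sqrt{9} = 4 + 3 = 7$)
$- 34 \cdot 2 \left(-6\right) h = - 34 \cdot 2 \left(-6\right) 7 = \left(-34\right) \left(-12\right) 7 = 408 \cdot 7 = 2856$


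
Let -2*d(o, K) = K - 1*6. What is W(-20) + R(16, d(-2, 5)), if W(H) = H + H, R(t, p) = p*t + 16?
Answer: -16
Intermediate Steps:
d(o, K) = 3 - K/2 (d(o, K) = -(K - 1*6)/2 = -(K - 6)/2 = -(-6 + K)/2 = 3 - K/2)
R(t, p) = 16 + p*t
W(H) = 2*H
W(-20) + R(16, d(-2, 5)) = 2*(-20) + (16 + (3 - ½*5)*16) = -40 + (16 + (3 - 5/2)*16) = -40 + (16 + (½)*16) = -40 + (16 + 8) = -40 + 24 = -16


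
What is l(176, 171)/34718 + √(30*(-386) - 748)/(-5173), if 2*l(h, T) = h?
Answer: 44/17359 - 2*I*√3082/5173 ≈ 0.0025347 - 0.021464*I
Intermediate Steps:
l(h, T) = h/2
l(176, 171)/34718 + √(30*(-386) - 748)/(-5173) = ((½)*176)/34718 + √(30*(-386) - 748)/(-5173) = 88*(1/34718) + √(-11580 - 748)*(-1/5173) = 44/17359 + √(-12328)*(-1/5173) = 44/17359 + (2*I*√3082)*(-1/5173) = 44/17359 - 2*I*√3082/5173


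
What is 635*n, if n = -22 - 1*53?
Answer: -47625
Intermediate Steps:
n = -75 (n = -22 - 53 = -75)
635*n = 635*(-75) = -47625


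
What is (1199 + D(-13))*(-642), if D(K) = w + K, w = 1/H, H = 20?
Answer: -7614441/10 ≈ -7.6144e+5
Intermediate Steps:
w = 1/20 ≈ 0.050000
D(K) = 1/20 + K
(1199 + D(-13))*(-642) = (1199 + (1/20 - 13))*(-642) = (1199 - 259/20)*(-642) = (23721/20)*(-642) = -7614441/10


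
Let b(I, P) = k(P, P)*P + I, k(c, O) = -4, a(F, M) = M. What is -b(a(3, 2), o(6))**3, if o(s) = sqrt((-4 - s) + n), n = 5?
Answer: 472 - 272*I*sqrt(5) ≈ 472.0 - 608.21*I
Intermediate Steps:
o(s) = sqrt(1 - s) (o(s) = sqrt((-4 - s) + 5) = sqrt(1 - s))
b(I, P) = I - 4*P (b(I, P) = -4*P + I = I - 4*P)
-b(a(3, 2), o(6))**3 = -(2 - 4*sqrt(1 - 1*6))**3 = -(2 - 4*sqrt(1 - 6))**3 = -(2 - 4*I*sqrt(5))**3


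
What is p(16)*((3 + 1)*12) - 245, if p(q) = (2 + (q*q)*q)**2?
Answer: 806092747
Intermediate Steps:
p(q) = (2 + q**3)**2 (p(q) = (2 + q**2*q)**2 = (2 + q**3)**2)
p(16)*((3 + 1)*12) - 245 = (2 + 16**3)**2*((3 + 1)*12) - 245 = (2 + 4096)**2*(4*12) - 245 = 4098**2*48 - 245 = 16793604*48 - 245 = 806092992 - 245 = 806092747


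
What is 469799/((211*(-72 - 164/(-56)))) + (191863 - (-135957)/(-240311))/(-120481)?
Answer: -947090686579678/27997463574497 ≈ -33.828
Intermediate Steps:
469799/((211*(-72 - 164/(-56)))) + (191863 - (-135957)/(-240311))/(-120481) = 469799/((211*(-72 - 164*(-1/56)))) + (191863 - (-135957)*(-1)/240311)*(-1/120481) = 469799/((211*(-72 + 41/14))) + (191863 - 1*135957/240311)*(-1/120481) = 469799/((211*(-967/14))) + (191863 - 135957/240311)*(-1/120481) = 469799/(-204037/14) + (46106653436/240311)*(-1/120481) = 469799*(-14/204037) - 46106653436/28952909591 = -6577186/204037 - 46106653436/28952909591 = -947090686579678/27997463574497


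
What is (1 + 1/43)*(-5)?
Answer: -220/43 ≈ -5.1163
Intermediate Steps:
(1 + 1/43)*(-5) = (44/43)*(-5) = -220/43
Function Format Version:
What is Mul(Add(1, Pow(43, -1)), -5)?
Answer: Rational(-220, 43) ≈ -5.1163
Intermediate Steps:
Mul(Add(1, Pow(43, -1)), -5) = Mul(Add(1, Rational(1, 43)), -5) = Mul(Rational(44, 43), -5) = Rational(-220, 43)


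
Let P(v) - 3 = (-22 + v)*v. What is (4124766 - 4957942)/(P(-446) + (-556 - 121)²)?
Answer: -208294/166765 ≈ -1.2490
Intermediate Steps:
P(v) = 3 + v*(-22 + v) (P(v) = 3 + (-22 + v)*v = 3 + v*(-22 + v))
(4124766 - 4957942)/(P(-446) + (-556 - 121)²) = (4124766 - 4957942)/((3 + (-446)² - 22*(-446)) + (-556 - 121)²) = -833176/((3 + 198916 + 9812) + (-677)²) = -833176/(208731 + 458329) = -833176/667060 = -833176*1/667060 = -208294/166765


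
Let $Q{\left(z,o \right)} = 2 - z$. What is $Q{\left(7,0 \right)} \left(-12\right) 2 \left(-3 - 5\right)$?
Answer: $-960$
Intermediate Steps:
$Q{\left(7,0 \right)} \left(-12\right) 2 \left(-3 - 5\right) = \left(2 - 7\right) \left(-12\right) 2 \left(-3 - 5\right) = \left(2 - 7\right) \left(-12\right) 2 \left(-8\right) = \left(-5\right) \left(-12\right) \left(-16\right) = 60 \left(-16\right) = -960$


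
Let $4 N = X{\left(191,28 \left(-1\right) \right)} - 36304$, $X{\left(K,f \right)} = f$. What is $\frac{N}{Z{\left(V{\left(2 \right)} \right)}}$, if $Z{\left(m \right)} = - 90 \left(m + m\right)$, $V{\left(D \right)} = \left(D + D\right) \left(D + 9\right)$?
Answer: $\frac{9083}{7920} \approx 1.1468$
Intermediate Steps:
$V{\left(D \right)} = 2 D \left(9 + D\right)$
$N = -9083$ ($N = \frac{28 \left(-1\right) - 36304}{4} = \frac{-28 - 36304}{4} = \frac{1}{4} \left(-36332\right) = -9083$)
$Z{\left(m \right)} = - 180 m$ ($Z{\left(m \right)} = - 90 \cdot 2 m = - 180 m$)
$\frac{N}{Z{\left(V{\left(2 \right)} \right)}} = - \frac{9083}{\left(-180\right) 2 \cdot 2 \left(9 + 2\right)} = - \frac{9083}{\left(-180\right) 2 \cdot 2 \cdot 11} = - \frac{9083}{\left(-180\right) 44} = - \frac{9083}{-7920} = \left(-9083\right) \left(- \frac{1}{7920}\right) = \frac{9083}{7920}$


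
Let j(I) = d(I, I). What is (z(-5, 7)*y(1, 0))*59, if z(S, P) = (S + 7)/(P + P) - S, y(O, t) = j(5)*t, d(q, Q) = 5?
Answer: 0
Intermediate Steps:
j(I) = 5
y(O, t) = 5*t
z(S, P) = -S + (7 + S)/(2*P) (z(S, P) = (7 + S)/((2*P)) - S = (7 + S)*(1/(2*P)) - S = (7 + S)/(2*P) - S = -S + (7 + S)/(2*P))
(z(-5, 7)*y(1, 0))*59 = (((½)*(7 - 5 - 2*7*(-5))/7)*(5*0))*59 = (((½)*(⅐)*(7 - 5 + 70))*0)*59 = (((½)*(⅐)*72)*0)*59 = ((36/7)*0)*59 = 0*59 = 0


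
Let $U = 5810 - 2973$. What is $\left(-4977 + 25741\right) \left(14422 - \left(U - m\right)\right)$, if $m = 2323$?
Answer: $288785712$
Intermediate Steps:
$U = 2837$
$\left(-4977 + 25741\right) \left(14422 - \left(U - m\right)\right) = \left(-4977 + 25741\right) \left(14422 + \left(2323 - 2837\right)\right) = 20764 \left(14422 + \left(2323 - 2837\right)\right) = 20764 \left(14422 - 514\right) = 20764 \cdot 13908 = 288785712$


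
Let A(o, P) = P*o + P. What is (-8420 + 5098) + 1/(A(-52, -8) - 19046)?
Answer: -61915437/18638 ≈ -3322.0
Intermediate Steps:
A(o, P) = P + P*o
(-8420 + 5098) + 1/(A(-52, -8) - 19046) = (-8420 + 5098) + 1/(-8*(1 - 52) - 19046) = -3322 + 1/(-8*(-51) - 19046) = -3322 + 1/(408 - 19046) = -3322 + 1/(-18638) = -3322 - 1/18638 = -61915437/18638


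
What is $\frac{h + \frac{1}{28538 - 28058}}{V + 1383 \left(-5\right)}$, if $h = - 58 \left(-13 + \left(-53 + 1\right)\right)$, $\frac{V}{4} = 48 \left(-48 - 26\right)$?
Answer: $- \frac{1809601}{10139040} \approx -0.17848$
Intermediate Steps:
$V = -14208$ ($V = 4 \cdot 48 \left(-48 - 26\right) = 4 \cdot 48 \left(-74\right) = 4 \left(-3552\right) = -14208$)
$h = 3770$ ($h = - 58 \left(-13 - 52\right) = \left(-58\right) \left(-65\right) = 3770$)
$\frac{h + \frac{1}{28538 - 28058}}{V + 1383 \left(-5\right)} = \frac{3770 + \frac{1}{28538 - 28058}}{-14208 + 1383 \left(-5\right)} = \frac{3770 + \frac{1}{480}}{-14208 - 6915} = \frac{3770 + \frac{1}{480}}{-21123} = \frac{1809601}{480} \left(- \frac{1}{21123}\right) = - \frac{1809601}{10139040}$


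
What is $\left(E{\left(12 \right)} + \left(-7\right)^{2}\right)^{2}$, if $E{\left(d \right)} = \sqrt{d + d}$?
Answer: $2425 + 196 \sqrt{6} \approx 2905.1$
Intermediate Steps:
$E{\left(d \right)} = \sqrt{2} \sqrt{d}$ ($E{\left(d \right)} = \sqrt{2 d} = \sqrt{2} \sqrt{d}$)
$\left(E{\left(12 \right)} + \left(-7\right)^{2}\right)^{2} = \left(\sqrt{2} \sqrt{12} + \left(-7\right)^{2}\right)^{2} = \left(\sqrt{2} \cdot 2 \sqrt{3} + 49\right)^{2} = \left(2 \sqrt{6} + 49\right)^{2} = \left(49 + 2 \sqrt{6}\right)^{2}$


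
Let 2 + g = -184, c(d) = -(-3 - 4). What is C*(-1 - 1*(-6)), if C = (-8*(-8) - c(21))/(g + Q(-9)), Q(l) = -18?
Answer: -95/68 ≈ -1.3971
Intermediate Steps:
c(d) = 7 (c(d) = -1*(-7) = 7)
g = -186 (g = -2 - 184 = -186)
C = -19/68 (C = (-8*(-8) - 1*7)/(-186 - 18) = (64 - 7)/(-204) = 57*(-1/204) = -19/68 ≈ -0.27941)
C*(-1 - 1*(-6)) = -19*(-1 - 1*(-6))/68 = -19*(-1 + 6)/68 = -19/68*5 = -95/68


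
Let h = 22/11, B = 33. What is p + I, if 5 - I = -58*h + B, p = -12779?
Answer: -12691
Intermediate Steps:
h = 2 (h = 22*(1/11) = 2)
I = 88 (I = 5 - (-58*2 + 33) = 5 - (-116 + 33) = 5 - 1*(-83) = 5 + 83 = 88)
p + I = -12779 + 88 = -12691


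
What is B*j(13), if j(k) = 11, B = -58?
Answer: -638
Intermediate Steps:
B*j(13) = -58*11 = -638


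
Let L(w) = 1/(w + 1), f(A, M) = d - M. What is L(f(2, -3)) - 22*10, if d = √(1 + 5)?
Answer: -1098/5 - √6/10 ≈ -219.84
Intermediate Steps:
d = √6 ≈ 2.4495
f(A, M) = √6 - M
L(w) = 1/(1 + w)
L(f(2, -3)) - 22*10 = 1/(1 + (√6 - 1*(-3))) - 22*10 = 1/(1 + (√6 + 3)) - 220 = 1/(1 + (3 + √6)) - 220 = 1/(4 + √6) - 220 = -220 + 1/(4 + √6)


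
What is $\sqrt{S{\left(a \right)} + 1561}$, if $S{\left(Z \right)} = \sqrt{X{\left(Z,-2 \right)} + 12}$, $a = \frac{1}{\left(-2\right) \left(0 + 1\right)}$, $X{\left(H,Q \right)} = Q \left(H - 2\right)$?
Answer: $\sqrt{1561 + \sqrt{17}} \approx 39.562$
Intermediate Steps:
$X{\left(H,Q \right)} = Q \left(-2 + H\right)$
$a = - \frac{1}{2}$ ($a = \frac{1}{\left(-2\right) 1} = \frac{1}{-2} = - \frac{1}{2} \approx -0.5$)
$S{\left(Z \right)} = \sqrt{16 - 2 Z}$ ($S{\left(Z \right)} = \sqrt{- 2 \left(-2 + Z\right) + 12} = \sqrt{\left(4 - 2 Z\right) + 12} = \sqrt{16 - 2 Z}$)
$\sqrt{S{\left(a \right)} + 1561} = \sqrt{\sqrt{16 - -1} + 1561} = \sqrt{\sqrt{16 + 1} + 1561} = \sqrt{\sqrt{17} + 1561} = \sqrt{1561 + \sqrt{17}}$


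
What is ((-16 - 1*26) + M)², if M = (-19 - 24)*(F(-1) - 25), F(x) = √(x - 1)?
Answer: 1063391 - 88838*I*√2 ≈ 1.0634e+6 - 1.2564e+5*I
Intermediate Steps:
F(x) = √(-1 + x)
M = 1075 - 43*I*√2 (M = (-19 - 24)*(√(-1 - 1) - 25) = -43*(√(-2) - 25) = -43*(I*√2 - 25) = -43*(-25 + I*√2) = 1075 - 43*I*√2 ≈ 1075.0 - 60.811*I)
((-16 - 1*26) + M)² = ((-16 - 1*26) + (1075 - 43*I*√2))² = ((-16 - 26) + (1075 - 43*I*√2))² = (-42 + (1075 - 43*I*√2))² = (1033 - 43*I*√2)²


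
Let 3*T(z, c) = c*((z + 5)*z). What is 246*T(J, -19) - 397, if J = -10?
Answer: -78297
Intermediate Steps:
T(z, c) = c*z*(5 + z)/3 (T(z, c) = (c*((z + 5)*z))/3 = (c*((5 + z)*z))/3 = (c*(z*(5 + z)))/3 = (c*z*(5 + z))/3 = c*z*(5 + z)/3)
246*T(J, -19) - 397 = 246*((⅓)*(-19)*(-10)*(5 - 10)) - 397 = 246*((⅓)*(-19)*(-10)*(-5)) - 397 = 246*(-950/3) - 397 = -77900 - 397 = -78297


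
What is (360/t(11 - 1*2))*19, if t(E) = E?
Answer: 760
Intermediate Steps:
(360/t(11 - 1*2))*19 = (360/(11 - 1*2))*19 = (360/(11 - 2))*19 = (360/9)*19 = (360*(⅑))*19 = 40*19 = 760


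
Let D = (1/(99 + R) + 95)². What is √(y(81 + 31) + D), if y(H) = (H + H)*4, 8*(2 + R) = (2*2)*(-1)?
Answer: √369620673/193 ≈ 99.614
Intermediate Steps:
R = -5/2 (R = -2 + ((2*2)*(-1))/8 = -2 + (4*(-1))/8 = -2 + (⅛)*(-4) = -2 - ½ = -5/2 ≈ -2.5000)
D = 336245569/37249 (D = (1/(99 - 5/2) + 95)² = (1/(193/2) + 95)² = (2/193 + 95)² = (18337/193)² = 336245569/37249 ≈ 9027.0)
y(H) = 8*H (y(H) = (2*H)*4 = 8*H)
√(y(81 + 31) + D) = √(8*(81 + 31) + 336245569/37249) = √(8*112 + 336245569/37249) = √(896 + 336245569/37249) = √(369620673/37249) = √369620673/193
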